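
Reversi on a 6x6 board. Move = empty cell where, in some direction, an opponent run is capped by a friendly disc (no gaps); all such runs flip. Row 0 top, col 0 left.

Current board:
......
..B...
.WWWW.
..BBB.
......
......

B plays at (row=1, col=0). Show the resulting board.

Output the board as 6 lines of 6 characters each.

Place B at (1,0); scan 8 dirs for brackets.
Dir NW: edge -> no flip
Dir N: first cell '.' (not opp) -> no flip
Dir NE: first cell '.' (not opp) -> no flip
Dir W: edge -> no flip
Dir E: first cell '.' (not opp) -> no flip
Dir SW: edge -> no flip
Dir S: first cell '.' (not opp) -> no flip
Dir SE: opp run (2,1) capped by B -> flip
All flips: (2,1)

Answer: ......
B.B...
.BWWW.
..BBB.
......
......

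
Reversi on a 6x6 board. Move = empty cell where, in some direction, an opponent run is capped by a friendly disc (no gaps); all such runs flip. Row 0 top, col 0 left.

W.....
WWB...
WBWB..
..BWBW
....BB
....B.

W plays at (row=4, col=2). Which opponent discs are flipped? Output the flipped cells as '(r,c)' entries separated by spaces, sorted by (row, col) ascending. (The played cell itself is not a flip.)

Dir NW: first cell '.' (not opp) -> no flip
Dir N: opp run (3,2) capped by W -> flip
Dir NE: first cell 'W' (not opp) -> no flip
Dir W: first cell '.' (not opp) -> no flip
Dir E: first cell '.' (not opp) -> no flip
Dir SW: first cell '.' (not opp) -> no flip
Dir S: first cell '.' (not opp) -> no flip
Dir SE: first cell '.' (not opp) -> no flip

Answer: (3,2)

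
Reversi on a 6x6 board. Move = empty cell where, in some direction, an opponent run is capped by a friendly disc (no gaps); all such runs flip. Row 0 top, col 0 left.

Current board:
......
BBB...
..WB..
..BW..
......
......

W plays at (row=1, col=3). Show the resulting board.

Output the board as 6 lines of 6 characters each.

Place W at (1,3); scan 8 dirs for brackets.
Dir NW: first cell '.' (not opp) -> no flip
Dir N: first cell '.' (not opp) -> no flip
Dir NE: first cell '.' (not opp) -> no flip
Dir W: opp run (1,2) (1,1) (1,0), next=edge -> no flip
Dir E: first cell '.' (not opp) -> no flip
Dir SW: first cell 'W' (not opp) -> no flip
Dir S: opp run (2,3) capped by W -> flip
Dir SE: first cell '.' (not opp) -> no flip
All flips: (2,3)

Answer: ......
BBBW..
..WW..
..BW..
......
......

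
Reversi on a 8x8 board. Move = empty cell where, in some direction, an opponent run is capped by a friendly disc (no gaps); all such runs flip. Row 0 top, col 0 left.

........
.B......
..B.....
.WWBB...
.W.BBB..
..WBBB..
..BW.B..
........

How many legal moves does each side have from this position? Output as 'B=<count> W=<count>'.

-- B to move --
(2,0): no bracket -> illegal
(2,1): flips 1 -> legal
(2,3): no bracket -> illegal
(3,0): flips 2 -> legal
(4,0): flips 1 -> legal
(4,2): flips 2 -> legal
(5,0): no bracket -> illegal
(5,1): flips 1 -> legal
(6,1): flips 1 -> legal
(6,4): flips 1 -> legal
(7,2): flips 1 -> legal
(7,3): flips 1 -> legal
(7,4): no bracket -> illegal
B mobility = 9
-- W to move --
(0,0): no bracket -> illegal
(0,1): no bracket -> illegal
(0,2): no bracket -> illegal
(1,0): no bracket -> illegal
(1,2): flips 1 -> legal
(1,3): flips 1 -> legal
(2,0): no bracket -> illegal
(2,1): no bracket -> illegal
(2,3): flips 3 -> legal
(2,4): no bracket -> illegal
(2,5): flips 2 -> legal
(3,5): flips 2 -> legal
(3,6): flips 2 -> legal
(4,2): no bracket -> illegal
(4,6): no bracket -> illegal
(5,1): no bracket -> illegal
(5,6): flips 3 -> legal
(6,1): flips 1 -> legal
(6,4): no bracket -> illegal
(6,6): no bracket -> illegal
(7,1): no bracket -> illegal
(7,2): flips 1 -> legal
(7,3): no bracket -> illegal
(7,4): no bracket -> illegal
(7,5): no bracket -> illegal
(7,6): flips 3 -> legal
W mobility = 10

Answer: B=9 W=10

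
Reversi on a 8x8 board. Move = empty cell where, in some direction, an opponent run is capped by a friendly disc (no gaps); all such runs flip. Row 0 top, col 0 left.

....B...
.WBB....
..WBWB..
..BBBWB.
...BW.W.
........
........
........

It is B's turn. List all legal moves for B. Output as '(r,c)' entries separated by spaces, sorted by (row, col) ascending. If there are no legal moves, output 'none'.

Answer: (0,0) (1,0) (1,4) (1,5) (2,1) (3,1) (4,5) (5,4) (5,5) (5,6) (5,7)

Derivation:
(0,0): flips 2 -> legal
(0,1): no bracket -> illegal
(0,2): no bracket -> illegal
(1,0): flips 1 -> legal
(1,4): flips 1 -> legal
(1,5): flips 1 -> legal
(2,0): no bracket -> illegal
(2,1): flips 1 -> legal
(2,6): no bracket -> illegal
(3,1): flips 1 -> legal
(3,7): no bracket -> illegal
(4,5): flips 2 -> legal
(4,7): no bracket -> illegal
(5,3): no bracket -> illegal
(5,4): flips 1 -> legal
(5,5): flips 1 -> legal
(5,6): flips 1 -> legal
(5,7): flips 3 -> legal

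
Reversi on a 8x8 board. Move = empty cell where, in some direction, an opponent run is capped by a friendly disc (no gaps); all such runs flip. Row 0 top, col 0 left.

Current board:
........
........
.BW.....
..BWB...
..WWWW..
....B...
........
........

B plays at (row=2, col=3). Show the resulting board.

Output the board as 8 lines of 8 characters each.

Answer: ........
........
.BBB....
..BWB...
..WWWW..
....B...
........
........

Derivation:
Place B at (2,3); scan 8 dirs for brackets.
Dir NW: first cell '.' (not opp) -> no flip
Dir N: first cell '.' (not opp) -> no flip
Dir NE: first cell '.' (not opp) -> no flip
Dir W: opp run (2,2) capped by B -> flip
Dir E: first cell '.' (not opp) -> no flip
Dir SW: first cell 'B' (not opp) -> no flip
Dir S: opp run (3,3) (4,3), next='.' -> no flip
Dir SE: first cell 'B' (not opp) -> no flip
All flips: (2,2)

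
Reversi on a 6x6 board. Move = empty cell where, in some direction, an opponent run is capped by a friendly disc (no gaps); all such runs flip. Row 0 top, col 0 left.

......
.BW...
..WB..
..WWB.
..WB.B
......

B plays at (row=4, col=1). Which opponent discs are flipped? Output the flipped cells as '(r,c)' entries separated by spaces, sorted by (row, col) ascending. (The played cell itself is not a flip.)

Dir NW: first cell '.' (not opp) -> no flip
Dir N: first cell '.' (not opp) -> no flip
Dir NE: opp run (3,2) capped by B -> flip
Dir W: first cell '.' (not opp) -> no flip
Dir E: opp run (4,2) capped by B -> flip
Dir SW: first cell '.' (not opp) -> no flip
Dir S: first cell '.' (not opp) -> no flip
Dir SE: first cell '.' (not opp) -> no flip

Answer: (3,2) (4,2)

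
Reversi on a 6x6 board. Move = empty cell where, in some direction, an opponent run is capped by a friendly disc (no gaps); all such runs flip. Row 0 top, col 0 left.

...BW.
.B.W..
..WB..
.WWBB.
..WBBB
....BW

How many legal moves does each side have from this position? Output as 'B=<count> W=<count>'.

Answer: B=5 W=6

Derivation:
-- B to move --
(0,2): no bracket -> illegal
(0,5): flips 1 -> legal
(1,2): no bracket -> illegal
(1,4): no bracket -> illegal
(1,5): no bracket -> illegal
(2,0): no bracket -> illegal
(2,1): flips 2 -> legal
(2,4): no bracket -> illegal
(3,0): flips 2 -> legal
(4,0): no bracket -> illegal
(4,1): flips 2 -> legal
(5,1): flips 1 -> legal
(5,2): no bracket -> illegal
(5,3): no bracket -> illegal
B mobility = 5
-- W to move --
(0,0): flips 1 -> legal
(0,1): no bracket -> illegal
(0,2): flips 1 -> legal
(1,0): no bracket -> illegal
(1,2): no bracket -> illegal
(1,4): flips 1 -> legal
(2,0): no bracket -> illegal
(2,1): no bracket -> illegal
(2,4): flips 2 -> legal
(2,5): no bracket -> illegal
(3,5): flips 3 -> legal
(5,2): no bracket -> illegal
(5,3): flips 4 -> legal
W mobility = 6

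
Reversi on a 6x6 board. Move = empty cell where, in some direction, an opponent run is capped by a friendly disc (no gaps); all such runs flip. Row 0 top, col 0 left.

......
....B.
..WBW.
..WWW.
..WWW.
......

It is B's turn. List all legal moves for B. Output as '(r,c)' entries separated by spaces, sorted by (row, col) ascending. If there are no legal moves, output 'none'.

(1,1): no bracket -> illegal
(1,2): no bracket -> illegal
(1,3): no bracket -> illegal
(1,5): no bracket -> illegal
(2,1): flips 1 -> legal
(2,5): flips 1 -> legal
(3,1): no bracket -> illegal
(3,5): no bracket -> illegal
(4,1): flips 1 -> legal
(4,5): flips 1 -> legal
(5,1): no bracket -> illegal
(5,2): no bracket -> illegal
(5,3): flips 2 -> legal
(5,4): flips 3 -> legal
(5,5): no bracket -> illegal

Answer: (2,1) (2,5) (4,1) (4,5) (5,3) (5,4)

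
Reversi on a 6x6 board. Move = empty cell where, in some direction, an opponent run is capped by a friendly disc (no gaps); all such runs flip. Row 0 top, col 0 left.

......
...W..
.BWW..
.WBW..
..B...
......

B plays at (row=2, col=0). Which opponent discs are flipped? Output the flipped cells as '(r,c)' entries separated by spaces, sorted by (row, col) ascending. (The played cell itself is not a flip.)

Answer: (3,1)

Derivation:
Dir NW: edge -> no flip
Dir N: first cell '.' (not opp) -> no flip
Dir NE: first cell '.' (not opp) -> no flip
Dir W: edge -> no flip
Dir E: first cell 'B' (not opp) -> no flip
Dir SW: edge -> no flip
Dir S: first cell '.' (not opp) -> no flip
Dir SE: opp run (3,1) capped by B -> flip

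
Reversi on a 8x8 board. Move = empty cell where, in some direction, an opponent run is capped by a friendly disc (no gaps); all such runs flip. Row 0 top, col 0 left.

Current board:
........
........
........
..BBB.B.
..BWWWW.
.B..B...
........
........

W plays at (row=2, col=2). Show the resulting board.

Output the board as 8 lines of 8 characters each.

Answer: ........
........
..W.....
..BWB.B.
..BWWWW.
.B..B...
........
........

Derivation:
Place W at (2,2); scan 8 dirs for brackets.
Dir NW: first cell '.' (not opp) -> no flip
Dir N: first cell '.' (not opp) -> no flip
Dir NE: first cell '.' (not opp) -> no flip
Dir W: first cell '.' (not opp) -> no flip
Dir E: first cell '.' (not opp) -> no flip
Dir SW: first cell '.' (not opp) -> no flip
Dir S: opp run (3,2) (4,2), next='.' -> no flip
Dir SE: opp run (3,3) capped by W -> flip
All flips: (3,3)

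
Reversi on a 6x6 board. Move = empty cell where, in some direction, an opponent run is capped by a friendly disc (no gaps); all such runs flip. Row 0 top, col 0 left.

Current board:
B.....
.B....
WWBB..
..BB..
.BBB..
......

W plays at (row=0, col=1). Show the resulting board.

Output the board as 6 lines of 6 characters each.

Answer: BW....
.W....
WWBB..
..BB..
.BBB..
......

Derivation:
Place W at (0,1); scan 8 dirs for brackets.
Dir NW: edge -> no flip
Dir N: edge -> no flip
Dir NE: edge -> no flip
Dir W: opp run (0,0), next=edge -> no flip
Dir E: first cell '.' (not opp) -> no flip
Dir SW: first cell '.' (not opp) -> no flip
Dir S: opp run (1,1) capped by W -> flip
Dir SE: first cell '.' (not opp) -> no flip
All flips: (1,1)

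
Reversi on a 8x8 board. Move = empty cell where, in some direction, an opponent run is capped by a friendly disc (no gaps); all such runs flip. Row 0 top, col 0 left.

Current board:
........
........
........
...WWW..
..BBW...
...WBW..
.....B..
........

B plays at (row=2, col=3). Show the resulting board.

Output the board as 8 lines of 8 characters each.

Place B at (2,3); scan 8 dirs for brackets.
Dir NW: first cell '.' (not opp) -> no flip
Dir N: first cell '.' (not opp) -> no flip
Dir NE: first cell '.' (not opp) -> no flip
Dir W: first cell '.' (not opp) -> no flip
Dir E: first cell '.' (not opp) -> no flip
Dir SW: first cell '.' (not opp) -> no flip
Dir S: opp run (3,3) capped by B -> flip
Dir SE: opp run (3,4), next='.' -> no flip
All flips: (3,3)

Answer: ........
........
...B....
...BWW..
..BBW...
...WBW..
.....B..
........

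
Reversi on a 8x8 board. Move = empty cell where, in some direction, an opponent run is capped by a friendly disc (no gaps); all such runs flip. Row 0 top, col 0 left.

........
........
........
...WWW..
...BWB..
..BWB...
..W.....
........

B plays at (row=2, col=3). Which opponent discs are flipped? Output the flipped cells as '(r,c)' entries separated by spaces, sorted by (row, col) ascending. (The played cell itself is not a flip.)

Answer: (3,3) (3,4)

Derivation:
Dir NW: first cell '.' (not opp) -> no flip
Dir N: first cell '.' (not opp) -> no flip
Dir NE: first cell '.' (not opp) -> no flip
Dir W: first cell '.' (not opp) -> no flip
Dir E: first cell '.' (not opp) -> no flip
Dir SW: first cell '.' (not opp) -> no flip
Dir S: opp run (3,3) capped by B -> flip
Dir SE: opp run (3,4) capped by B -> flip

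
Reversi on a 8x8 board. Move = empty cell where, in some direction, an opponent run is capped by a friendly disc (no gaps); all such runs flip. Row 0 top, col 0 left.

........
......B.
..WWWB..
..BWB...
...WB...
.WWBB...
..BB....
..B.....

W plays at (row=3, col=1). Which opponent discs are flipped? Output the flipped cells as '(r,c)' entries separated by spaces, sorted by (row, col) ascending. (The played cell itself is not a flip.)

Dir NW: first cell '.' (not opp) -> no flip
Dir N: first cell '.' (not opp) -> no flip
Dir NE: first cell 'W' (not opp) -> no flip
Dir W: first cell '.' (not opp) -> no flip
Dir E: opp run (3,2) capped by W -> flip
Dir SW: first cell '.' (not opp) -> no flip
Dir S: first cell '.' (not opp) -> no flip
Dir SE: first cell '.' (not opp) -> no flip

Answer: (3,2)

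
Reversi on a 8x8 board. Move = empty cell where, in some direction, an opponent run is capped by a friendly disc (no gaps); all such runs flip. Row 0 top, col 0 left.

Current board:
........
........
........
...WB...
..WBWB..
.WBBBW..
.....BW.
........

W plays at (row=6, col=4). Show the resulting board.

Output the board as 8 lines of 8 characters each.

Place W at (6,4); scan 8 dirs for brackets.
Dir NW: opp run (5,3) capped by W -> flip
Dir N: opp run (5,4) capped by W -> flip
Dir NE: first cell 'W' (not opp) -> no flip
Dir W: first cell '.' (not opp) -> no flip
Dir E: opp run (6,5) capped by W -> flip
Dir SW: first cell '.' (not opp) -> no flip
Dir S: first cell '.' (not opp) -> no flip
Dir SE: first cell '.' (not opp) -> no flip
All flips: (5,3) (5,4) (6,5)

Answer: ........
........
........
...WB...
..WBWB..
.WBWWW..
....WWW.
........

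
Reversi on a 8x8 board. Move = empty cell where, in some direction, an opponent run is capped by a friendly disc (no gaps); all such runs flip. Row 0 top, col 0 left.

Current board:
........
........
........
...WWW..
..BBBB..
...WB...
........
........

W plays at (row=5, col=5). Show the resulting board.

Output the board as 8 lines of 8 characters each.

Place W at (5,5); scan 8 dirs for brackets.
Dir NW: opp run (4,4) capped by W -> flip
Dir N: opp run (4,5) capped by W -> flip
Dir NE: first cell '.' (not opp) -> no flip
Dir W: opp run (5,4) capped by W -> flip
Dir E: first cell '.' (not opp) -> no flip
Dir SW: first cell '.' (not opp) -> no flip
Dir S: first cell '.' (not opp) -> no flip
Dir SE: first cell '.' (not opp) -> no flip
All flips: (4,4) (4,5) (5,4)

Answer: ........
........
........
...WWW..
..BBWW..
...WWW..
........
........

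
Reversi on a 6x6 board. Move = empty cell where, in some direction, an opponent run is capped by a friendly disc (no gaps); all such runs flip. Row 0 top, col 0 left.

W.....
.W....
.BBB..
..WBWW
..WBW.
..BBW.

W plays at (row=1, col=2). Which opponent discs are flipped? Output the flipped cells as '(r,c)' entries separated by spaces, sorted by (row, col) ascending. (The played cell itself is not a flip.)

Dir NW: first cell '.' (not opp) -> no flip
Dir N: first cell '.' (not opp) -> no flip
Dir NE: first cell '.' (not opp) -> no flip
Dir W: first cell 'W' (not opp) -> no flip
Dir E: first cell '.' (not opp) -> no flip
Dir SW: opp run (2,1), next='.' -> no flip
Dir S: opp run (2,2) capped by W -> flip
Dir SE: opp run (2,3) capped by W -> flip

Answer: (2,2) (2,3)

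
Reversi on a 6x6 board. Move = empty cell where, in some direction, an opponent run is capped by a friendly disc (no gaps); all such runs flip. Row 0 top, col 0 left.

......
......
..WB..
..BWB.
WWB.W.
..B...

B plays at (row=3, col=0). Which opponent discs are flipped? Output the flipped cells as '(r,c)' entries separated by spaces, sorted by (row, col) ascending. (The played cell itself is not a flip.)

Dir NW: edge -> no flip
Dir N: first cell '.' (not opp) -> no flip
Dir NE: first cell '.' (not opp) -> no flip
Dir W: edge -> no flip
Dir E: first cell '.' (not opp) -> no flip
Dir SW: edge -> no flip
Dir S: opp run (4,0), next='.' -> no flip
Dir SE: opp run (4,1) capped by B -> flip

Answer: (4,1)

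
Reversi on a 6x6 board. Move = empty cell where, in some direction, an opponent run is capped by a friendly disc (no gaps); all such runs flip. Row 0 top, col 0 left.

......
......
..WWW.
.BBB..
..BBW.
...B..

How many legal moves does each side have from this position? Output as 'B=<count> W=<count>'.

-- B to move --
(1,1): flips 1 -> legal
(1,2): flips 1 -> legal
(1,3): flips 2 -> legal
(1,4): flips 1 -> legal
(1,5): flips 1 -> legal
(2,1): no bracket -> illegal
(2,5): no bracket -> illegal
(3,4): no bracket -> illegal
(3,5): flips 1 -> legal
(4,5): flips 1 -> legal
(5,4): no bracket -> illegal
(5,5): flips 1 -> legal
B mobility = 8
-- W to move --
(2,0): no bracket -> illegal
(2,1): no bracket -> illegal
(3,0): no bracket -> illegal
(3,4): no bracket -> illegal
(4,0): flips 1 -> legal
(4,1): flips 3 -> legal
(5,1): flips 2 -> legal
(5,2): flips 2 -> legal
(5,4): no bracket -> illegal
W mobility = 4

Answer: B=8 W=4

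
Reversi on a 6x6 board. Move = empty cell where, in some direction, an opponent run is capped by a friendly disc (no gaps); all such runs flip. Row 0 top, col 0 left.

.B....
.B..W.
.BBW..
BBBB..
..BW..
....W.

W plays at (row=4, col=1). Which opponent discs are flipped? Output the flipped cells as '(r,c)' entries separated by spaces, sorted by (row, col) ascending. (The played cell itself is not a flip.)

Dir NW: opp run (3,0), next=edge -> no flip
Dir N: opp run (3,1) (2,1) (1,1) (0,1), next=edge -> no flip
Dir NE: opp run (3,2) capped by W -> flip
Dir W: first cell '.' (not opp) -> no flip
Dir E: opp run (4,2) capped by W -> flip
Dir SW: first cell '.' (not opp) -> no flip
Dir S: first cell '.' (not opp) -> no flip
Dir SE: first cell '.' (not opp) -> no flip

Answer: (3,2) (4,2)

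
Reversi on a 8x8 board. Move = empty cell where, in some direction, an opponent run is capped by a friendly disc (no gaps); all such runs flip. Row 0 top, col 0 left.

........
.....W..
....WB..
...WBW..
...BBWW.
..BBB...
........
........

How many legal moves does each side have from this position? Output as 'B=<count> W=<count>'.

-- B to move --
(0,4): no bracket -> illegal
(0,5): flips 1 -> legal
(0,6): no bracket -> illegal
(1,3): no bracket -> illegal
(1,4): flips 1 -> legal
(1,6): no bracket -> illegal
(2,2): flips 1 -> legal
(2,3): flips 2 -> legal
(2,6): flips 1 -> legal
(3,2): flips 1 -> legal
(3,6): flips 2 -> legal
(3,7): no bracket -> illegal
(4,2): no bracket -> illegal
(4,7): flips 2 -> legal
(5,5): flips 2 -> legal
(5,6): flips 1 -> legal
(5,7): no bracket -> illegal
B mobility = 10
-- W to move --
(1,4): no bracket -> illegal
(1,6): no bracket -> illegal
(2,3): flips 1 -> legal
(2,6): flips 1 -> legal
(3,2): no bracket -> illegal
(3,6): no bracket -> illegal
(4,1): no bracket -> illegal
(4,2): flips 2 -> legal
(5,1): no bracket -> illegal
(5,5): flips 1 -> legal
(6,1): no bracket -> illegal
(6,2): flips 2 -> legal
(6,3): flips 3 -> legal
(6,4): flips 3 -> legal
(6,5): no bracket -> illegal
W mobility = 7

Answer: B=10 W=7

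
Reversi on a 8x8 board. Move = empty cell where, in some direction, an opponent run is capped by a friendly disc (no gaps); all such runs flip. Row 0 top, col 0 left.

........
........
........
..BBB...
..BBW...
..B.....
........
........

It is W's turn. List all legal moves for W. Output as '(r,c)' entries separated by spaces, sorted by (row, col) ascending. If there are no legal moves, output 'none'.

(2,1): no bracket -> illegal
(2,2): flips 1 -> legal
(2,3): no bracket -> illegal
(2,4): flips 1 -> legal
(2,5): no bracket -> illegal
(3,1): no bracket -> illegal
(3,5): no bracket -> illegal
(4,1): flips 2 -> legal
(4,5): no bracket -> illegal
(5,1): no bracket -> illegal
(5,3): no bracket -> illegal
(5,4): no bracket -> illegal
(6,1): no bracket -> illegal
(6,2): no bracket -> illegal
(6,3): no bracket -> illegal

Answer: (2,2) (2,4) (4,1)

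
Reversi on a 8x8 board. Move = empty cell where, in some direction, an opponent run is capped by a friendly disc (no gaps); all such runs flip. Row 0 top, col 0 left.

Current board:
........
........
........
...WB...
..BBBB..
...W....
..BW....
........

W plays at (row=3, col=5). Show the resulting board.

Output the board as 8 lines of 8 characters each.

Answer: ........
........
........
...WWW..
..BBWB..
...W....
..BW....
........

Derivation:
Place W at (3,5); scan 8 dirs for brackets.
Dir NW: first cell '.' (not opp) -> no flip
Dir N: first cell '.' (not opp) -> no flip
Dir NE: first cell '.' (not opp) -> no flip
Dir W: opp run (3,4) capped by W -> flip
Dir E: first cell '.' (not opp) -> no flip
Dir SW: opp run (4,4) capped by W -> flip
Dir S: opp run (4,5), next='.' -> no flip
Dir SE: first cell '.' (not opp) -> no flip
All flips: (3,4) (4,4)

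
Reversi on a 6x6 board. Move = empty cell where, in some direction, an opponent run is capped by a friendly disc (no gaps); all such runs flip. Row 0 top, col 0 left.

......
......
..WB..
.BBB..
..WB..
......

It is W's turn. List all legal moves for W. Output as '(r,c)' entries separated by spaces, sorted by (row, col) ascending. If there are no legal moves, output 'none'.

(1,2): no bracket -> illegal
(1,3): no bracket -> illegal
(1,4): no bracket -> illegal
(2,0): flips 1 -> legal
(2,1): no bracket -> illegal
(2,4): flips 2 -> legal
(3,0): no bracket -> illegal
(3,4): no bracket -> illegal
(4,0): flips 1 -> legal
(4,1): no bracket -> illegal
(4,4): flips 2 -> legal
(5,2): no bracket -> illegal
(5,3): no bracket -> illegal
(5,4): no bracket -> illegal

Answer: (2,0) (2,4) (4,0) (4,4)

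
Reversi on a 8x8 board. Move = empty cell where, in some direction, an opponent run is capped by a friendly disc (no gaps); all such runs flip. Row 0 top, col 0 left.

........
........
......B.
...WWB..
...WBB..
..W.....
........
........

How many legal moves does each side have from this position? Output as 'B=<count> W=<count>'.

Answer: B=5 W=5

Derivation:
-- B to move --
(2,2): flips 1 -> legal
(2,3): flips 1 -> legal
(2,4): flips 1 -> legal
(2,5): no bracket -> illegal
(3,2): flips 2 -> legal
(4,1): no bracket -> illegal
(4,2): flips 1 -> legal
(5,1): no bracket -> illegal
(5,3): no bracket -> illegal
(5,4): no bracket -> illegal
(6,1): no bracket -> illegal
(6,2): no bracket -> illegal
(6,3): no bracket -> illegal
B mobility = 5
-- W to move --
(1,5): no bracket -> illegal
(1,6): no bracket -> illegal
(1,7): no bracket -> illegal
(2,4): no bracket -> illegal
(2,5): no bracket -> illegal
(2,7): no bracket -> illegal
(3,6): flips 1 -> legal
(3,7): no bracket -> illegal
(4,6): flips 2 -> legal
(5,3): no bracket -> illegal
(5,4): flips 1 -> legal
(5,5): flips 1 -> legal
(5,6): flips 1 -> legal
W mobility = 5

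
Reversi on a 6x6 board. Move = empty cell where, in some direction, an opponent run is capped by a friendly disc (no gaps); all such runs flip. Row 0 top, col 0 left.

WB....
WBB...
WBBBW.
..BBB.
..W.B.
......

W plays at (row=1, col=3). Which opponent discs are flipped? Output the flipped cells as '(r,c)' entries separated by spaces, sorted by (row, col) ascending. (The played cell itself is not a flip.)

Dir NW: first cell '.' (not opp) -> no flip
Dir N: first cell '.' (not opp) -> no flip
Dir NE: first cell '.' (not opp) -> no flip
Dir W: opp run (1,2) (1,1) capped by W -> flip
Dir E: first cell '.' (not opp) -> no flip
Dir SW: opp run (2,2), next='.' -> no flip
Dir S: opp run (2,3) (3,3), next='.' -> no flip
Dir SE: first cell 'W' (not opp) -> no flip

Answer: (1,1) (1,2)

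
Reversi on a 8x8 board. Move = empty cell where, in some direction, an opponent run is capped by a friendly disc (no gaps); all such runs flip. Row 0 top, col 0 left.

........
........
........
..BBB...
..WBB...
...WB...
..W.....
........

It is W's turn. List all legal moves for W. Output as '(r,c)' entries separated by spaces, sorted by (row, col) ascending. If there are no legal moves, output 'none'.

Answer: (2,2) (2,3) (2,4) (3,5) (4,5) (5,5)

Derivation:
(2,1): no bracket -> illegal
(2,2): flips 1 -> legal
(2,3): flips 2 -> legal
(2,4): flips 1 -> legal
(2,5): no bracket -> illegal
(3,1): no bracket -> illegal
(3,5): flips 1 -> legal
(4,1): no bracket -> illegal
(4,5): flips 2 -> legal
(5,2): no bracket -> illegal
(5,5): flips 1 -> legal
(6,3): no bracket -> illegal
(6,4): no bracket -> illegal
(6,5): no bracket -> illegal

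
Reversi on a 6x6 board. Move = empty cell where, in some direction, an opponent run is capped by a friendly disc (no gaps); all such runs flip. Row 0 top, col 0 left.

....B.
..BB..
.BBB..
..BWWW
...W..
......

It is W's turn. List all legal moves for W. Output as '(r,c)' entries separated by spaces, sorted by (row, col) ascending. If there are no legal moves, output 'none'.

(0,1): flips 2 -> legal
(0,2): no bracket -> illegal
(0,3): flips 2 -> legal
(0,5): no bracket -> illegal
(1,0): flips 2 -> legal
(1,1): flips 1 -> legal
(1,4): no bracket -> illegal
(1,5): no bracket -> illegal
(2,0): no bracket -> illegal
(2,4): no bracket -> illegal
(3,0): no bracket -> illegal
(3,1): flips 1 -> legal
(4,1): no bracket -> illegal
(4,2): no bracket -> illegal

Answer: (0,1) (0,3) (1,0) (1,1) (3,1)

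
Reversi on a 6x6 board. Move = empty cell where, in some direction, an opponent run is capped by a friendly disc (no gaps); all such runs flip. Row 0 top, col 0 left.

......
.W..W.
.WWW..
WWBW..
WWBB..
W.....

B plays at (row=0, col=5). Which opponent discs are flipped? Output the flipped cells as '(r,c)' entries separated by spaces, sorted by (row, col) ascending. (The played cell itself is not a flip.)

Dir NW: edge -> no flip
Dir N: edge -> no flip
Dir NE: edge -> no flip
Dir W: first cell '.' (not opp) -> no flip
Dir E: edge -> no flip
Dir SW: opp run (1,4) (2,3) capped by B -> flip
Dir S: first cell '.' (not opp) -> no flip
Dir SE: edge -> no flip

Answer: (1,4) (2,3)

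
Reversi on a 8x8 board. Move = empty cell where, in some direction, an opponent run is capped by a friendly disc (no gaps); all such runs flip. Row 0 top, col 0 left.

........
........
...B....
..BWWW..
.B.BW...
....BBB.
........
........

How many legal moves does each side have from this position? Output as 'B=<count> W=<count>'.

-- B to move --
(2,2): flips 2 -> legal
(2,4): flips 2 -> legal
(2,5): flips 1 -> legal
(2,6): no bracket -> illegal
(3,6): flips 3 -> legal
(4,2): no bracket -> illegal
(4,5): flips 2 -> legal
(4,6): no bracket -> illegal
(5,3): no bracket -> illegal
B mobility = 5
-- W to move --
(1,2): flips 1 -> legal
(1,3): flips 1 -> legal
(1,4): no bracket -> illegal
(2,1): no bracket -> illegal
(2,2): no bracket -> illegal
(2,4): no bracket -> illegal
(3,0): no bracket -> illegal
(3,1): flips 1 -> legal
(4,0): no bracket -> illegal
(4,2): flips 1 -> legal
(4,5): no bracket -> illegal
(4,6): no bracket -> illegal
(4,7): no bracket -> illegal
(5,0): no bracket -> illegal
(5,1): no bracket -> illegal
(5,2): flips 1 -> legal
(5,3): flips 1 -> legal
(5,7): no bracket -> illegal
(6,3): no bracket -> illegal
(6,4): flips 1 -> legal
(6,5): no bracket -> illegal
(6,6): flips 1 -> legal
(6,7): no bracket -> illegal
W mobility = 8

Answer: B=5 W=8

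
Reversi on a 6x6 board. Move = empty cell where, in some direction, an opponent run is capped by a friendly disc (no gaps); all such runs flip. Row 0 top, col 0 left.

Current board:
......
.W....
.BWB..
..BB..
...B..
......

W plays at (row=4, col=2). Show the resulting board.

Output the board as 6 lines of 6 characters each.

Answer: ......
.W....
.BWB..
..WB..
..WB..
......

Derivation:
Place W at (4,2); scan 8 dirs for brackets.
Dir NW: first cell '.' (not opp) -> no flip
Dir N: opp run (3,2) capped by W -> flip
Dir NE: opp run (3,3), next='.' -> no flip
Dir W: first cell '.' (not opp) -> no flip
Dir E: opp run (4,3), next='.' -> no flip
Dir SW: first cell '.' (not opp) -> no flip
Dir S: first cell '.' (not opp) -> no flip
Dir SE: first cell '.' (not opp) -> no flip
All flips: (3,2)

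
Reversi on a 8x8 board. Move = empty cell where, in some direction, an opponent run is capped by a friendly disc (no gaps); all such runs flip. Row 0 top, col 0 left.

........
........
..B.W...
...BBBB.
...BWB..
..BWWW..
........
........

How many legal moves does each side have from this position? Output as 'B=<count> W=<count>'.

Answer: B=9 W=9

Derivation:
-- B to move --
(1,3): flips 1 -> legal
(1,4): flips 1 -> legal
(1,5): flips 1 -> legal
(2,3): no bracket -> illegal
(2,5): no bracket -> illegal
(4,2): no bracket -> illegal
(4,6): no bracket -> illegal
(5,6): flips 3 -> legal
(6,2): flips 2 -> legal
(6,3): flips 2 -> legal
(6,4): flips 2 -> legal
(6,5): flips 2 -> legal
(6,6): flips 2 -> legal
B mobility = 9
-- W to move --
(1,1): flips 2 -> legal
(1,2): no bracket -> illegal
(1,3): no bracket -> illegal
(2,1): no bracket -> illegal
(2,3): flips 2 -> legal
(2,5): flips 2 -> legal
(2,6): flips 1 -> legal
(2,7): flips 2 -> legal
(3,1): no bracket -> illegal
(3,2): flips 1 -> legal
(3,7): no bracket -> illegal
(4,1): no bracket -> illegal
(4,2): flips 2 -> legal
(4,6): flips 2 -> legal
(4,7): no bracket -> illegal
(5,1): flips 1 -> legal
(5,6): no bracket -> illegal
(6,1): no bracket -> illegal
(6,2): no bracket -> illegal
(6,3): no bracket -> illegal
W mobility = 9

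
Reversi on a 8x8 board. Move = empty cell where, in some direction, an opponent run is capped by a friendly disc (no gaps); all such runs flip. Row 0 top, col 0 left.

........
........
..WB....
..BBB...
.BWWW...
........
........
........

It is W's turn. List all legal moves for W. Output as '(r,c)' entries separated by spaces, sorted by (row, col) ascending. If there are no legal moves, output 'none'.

Answer: (1,3) (2,1) (2,4) (2,5) (4,0)

Derivation:
(1,2): no bracket -> illegal
(1,3): flips 2 -> legal
(1,4): no bracket -> illegal
(2,1): flips 1 -> legal
(2,4): flips 3 -> legal
(2,5): flips 1 -> legal
(3,0): no bracket -> illegal
(3,1): no bracket -> illegal
(3,5): no bracket -> illegal
(4,0): flips 1 -> legal
(4,5): no bracket -> illegal
(5,0): no bracket -> illegal
(5,1): no bracket -> illegal
(5,2): no bracket -> illegal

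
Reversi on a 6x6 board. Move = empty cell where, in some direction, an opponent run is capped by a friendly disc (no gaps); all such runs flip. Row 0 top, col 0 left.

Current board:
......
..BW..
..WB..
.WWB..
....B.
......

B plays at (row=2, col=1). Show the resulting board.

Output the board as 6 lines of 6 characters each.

Answer: ......
..BW..
.BBB..
.WWB..
....B.
......

Derivation:
Place B at (2,1); scan 8 dirs for brackets.
Dir NW: first cell '.' (not opp) -> no flip
Dir N: first cell '.' (not opp) -> no flip
Dir NE: first cell 'B' (not opp) -> no flip
Dir W: first cell '.' (not opp) -> no flip
Dir E: opp run (2,2) capped by B -> flip
Dir SW: first cell '.' (not opp) -> no flip
Dir S: opp run (3,1), next='.' -> no flip
Dir SE: opp run (3,2), next='.' -> no flip
All flips: (2,2)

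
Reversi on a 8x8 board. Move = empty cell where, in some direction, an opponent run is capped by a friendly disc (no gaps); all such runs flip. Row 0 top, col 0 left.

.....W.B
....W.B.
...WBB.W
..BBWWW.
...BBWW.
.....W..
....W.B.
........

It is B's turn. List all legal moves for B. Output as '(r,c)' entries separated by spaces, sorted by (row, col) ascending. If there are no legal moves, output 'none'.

(0,3): flips 1 -> legal
(0,4): flips 1 -> legal
(0,6): no bracket -> illegal
(1,2): no bracket -> illegal
(1,3): flips 1 -> legal
(1,5): no bracket -> illegal
(1,7): no bracket -> illegal
(2,2): flips 1 -> legal
(2,6): flips 1 -> legal
(3,7): flips 3 -> legal
(4,7): flips 3 -> legal
(5,3): no bracket -> illegal
(5,4): no bracket -> illegal
(5,6): no bracket -> illegal
(5,7): flips 2 -> legal
(6,3): no bracket -> illegal
(6,5): flips 3 -> legal
(7,3): no bracket -> illegal
(7,4): no bracket -> illegal
(7,5): no bracket -> illegal

Answer: (0,3) (0,4) (1,3) (2,2) (2,6) (3,7) (4,7) (5,7) (6,5)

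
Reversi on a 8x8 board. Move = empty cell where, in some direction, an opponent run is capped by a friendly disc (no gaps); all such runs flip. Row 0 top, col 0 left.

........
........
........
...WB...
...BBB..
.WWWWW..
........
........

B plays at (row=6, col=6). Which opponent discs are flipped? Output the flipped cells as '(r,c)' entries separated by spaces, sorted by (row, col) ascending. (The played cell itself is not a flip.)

Dir NW: opp run (5,5) capped by B -> flip
Dir N: first cell '.' (not opp) -> no flip
Dir NE: first cell '.' (not opp) -> no flip
Dir W: first cell '.' (not opp) -> no flip
Dir E: first cell '.' (not opp) -> no flip
Dir SW: first cell '.' (not opp) -> no flip
Dir S: first cell '.' (not opp) -> no flip
Dir SE: first cell '.' (not opp) -> no flip

Answer: (5,5)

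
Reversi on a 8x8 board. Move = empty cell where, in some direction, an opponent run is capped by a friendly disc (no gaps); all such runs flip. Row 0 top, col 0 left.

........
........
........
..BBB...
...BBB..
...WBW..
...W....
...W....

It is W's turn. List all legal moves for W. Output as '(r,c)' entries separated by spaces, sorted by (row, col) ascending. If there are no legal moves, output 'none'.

Answer: (2,2) (2,3) (3,5) (3,6)

Derivation:
(2,1): no bracket -> illegal
(2,2): flips 2 -> legal
(2,3): flips 2 -> legal
(2,4): no bracket -> illegal
(2,5): no bracket -> illegal
(3,1): no bracket -> illegal
(3,5): flips 2 -> legal
(3,6): flips 2 -> legal
(4,1): no bracket -> illegal
(4,2): no bracket -> illegal
(4,6): no bracket -> illegal
(5,2): no bracket -> illegal
(5,6): no bracket -> illegal
(6,4): no bracket -> illegal
(6,5): no bracket -> illegal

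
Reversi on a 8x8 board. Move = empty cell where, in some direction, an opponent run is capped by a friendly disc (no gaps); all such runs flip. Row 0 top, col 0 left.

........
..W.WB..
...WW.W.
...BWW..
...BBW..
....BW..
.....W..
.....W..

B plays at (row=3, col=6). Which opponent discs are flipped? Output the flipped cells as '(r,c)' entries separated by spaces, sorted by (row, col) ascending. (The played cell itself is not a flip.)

Answer: (3,4) (3,5) (4,5)

Derivation:
Dir NW: first cell '.' (not opp) -> no flip
Dir N: opp run (2,6), next='.' -> no flip
Dir NE: first cell '.' (not opp) -> no flip
Dir W: opp run (3,5) (3,4) capped by B -> flip
Dir E: first cell '.' (not opp) -> no flip
Dir SW: opp run (4,5) capped by B -> flip
Dir S: first cell '.' (not opp) -> no flip
Dir SE: first cell '.' (not opp) -> no flip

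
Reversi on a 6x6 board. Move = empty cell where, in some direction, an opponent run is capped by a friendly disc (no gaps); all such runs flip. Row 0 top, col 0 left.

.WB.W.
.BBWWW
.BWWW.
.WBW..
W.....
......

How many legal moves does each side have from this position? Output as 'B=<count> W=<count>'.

-- B to move --
(0,0): flips 1 -> legal
(0,3): no bracket -> illegal
(0,5): flips 2 -> legal
(1,0): no bracket -> illegal
(2,0): no bracket -> illegal
(2,5): flips 3 -> legal
(3,0): flips 1 -> legal
(3,4): flips 2 -> legal
(3,5): flips 2 -> legal
(4,1): flips 1 -> legal
(4,2): no bracket -> illegal
(4,3): no bracket -> illegal
(4,4): flips 2 -> legal
(5,0): no bracket -> illegal
(5,1): no bracket -> illegal
B mobility = 8
-- W to move --
(0,0): flips 1 -> legal
(0,3): flips 1 -> legal
(1,0): flips 2 -> legal
(2,0): flips 1 -> legal
(3,0): no bracket -> illegal
(4,1): flips 1 -> legal
(4,2): flips 1 -> legal
(4,3): no bracket -> illegal
W mobility = 6

Answer: B=8 W=6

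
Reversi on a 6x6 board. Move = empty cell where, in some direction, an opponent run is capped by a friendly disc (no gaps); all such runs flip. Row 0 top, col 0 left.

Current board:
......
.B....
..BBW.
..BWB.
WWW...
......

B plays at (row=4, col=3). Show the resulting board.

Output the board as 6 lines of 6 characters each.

Answer: ......
.B....
..BBW.
..BBB.
WWWB..
......

Derivation:
Place B at (4,3); scan 8 dirs for brackets.
Dir NW: first cell 'B' (not opp) -> no flip
Dir N: opp run (3,3) capped by B -> flip
Dir NE: first cell 'B' (not opp) -> no flip
Dir W: opp run (4,2) (4,1) (4,0), next=edge -> no flip
Dir E: first cell '.' (not opp) -> no flip
Dir SW: first cell '.' (not opp) -> no flip
Dir S: first cell '.' (not opp) -> no flip
Dir SE: first cell '.' (not opp) -> no flip
All flips: (3,3)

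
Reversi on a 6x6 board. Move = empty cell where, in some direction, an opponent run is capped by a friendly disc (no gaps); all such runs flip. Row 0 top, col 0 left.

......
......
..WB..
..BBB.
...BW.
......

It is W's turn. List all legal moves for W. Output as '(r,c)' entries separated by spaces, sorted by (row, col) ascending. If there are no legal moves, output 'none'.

(1,2): no bracket -> illegal
(1,3): no bracket -> illegal
(1,4): no bracket -> illegal
(2,1): no bracket -> illegal
(2,4): flips 2 -> legal
(2,5): no bracket -> illegal
(3,1): no bracket -> illegal
(3,5): no bracket -> illegal
(4,1): no bracket -> illegal
(4,2): flips 2 -> legal
(4,5): no bracket -> illegal
(5,2): no bracket -> illegal
(5,3): no bracket -> illegal
(5,4): no bracket -> illegal

Answer: (2,4) (4,2)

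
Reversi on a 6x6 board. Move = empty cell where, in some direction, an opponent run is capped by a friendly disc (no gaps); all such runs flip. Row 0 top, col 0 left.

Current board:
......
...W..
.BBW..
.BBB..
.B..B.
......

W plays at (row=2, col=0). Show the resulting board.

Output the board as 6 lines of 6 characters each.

Answer: ......
...W..
WWWW..
.BBB..
.B..B.
......

Derivation:
Place W at (2,0); scan 8 dirs for brackets.
Dir NW: edge -> no flip
Dir N: first cell '.' (not opp) -> no flip
Dir NE: first cell '.' (not opp) -> no flip
Dir W: edge -> no flip
Dir E: opp run (2,1) (2,2) capped by W -> flip
Dir SW: edge -> no flip
Dir S: first cell '.' (not opp) -> no flip
Dir SE: opp run (3,1), next='.' -> no flip
All flips: (2,1) (2,2)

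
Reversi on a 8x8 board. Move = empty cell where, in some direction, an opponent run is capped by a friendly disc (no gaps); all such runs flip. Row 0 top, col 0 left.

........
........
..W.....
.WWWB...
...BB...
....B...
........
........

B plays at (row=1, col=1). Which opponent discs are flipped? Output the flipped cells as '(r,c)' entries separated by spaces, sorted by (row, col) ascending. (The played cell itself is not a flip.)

Dir NW: first cell '.' (not opp) -> no flip
Dir N: first cell '.' (not opp) -> no flip
Dir NE: first cell '.' (not opp) -> no flip
Dir W: first cell '.' (not opp) -> no flip
Dir E: first cell '.' (not opp) -> no flip
Dir SW: first cell '.' (not opp) -> no flip
Dir S: first cell '.' (not opp) -> no flip
Dir SE: opp run (2,2) (3,3) capped by B -> flip

Answer: (2,2) (3,3)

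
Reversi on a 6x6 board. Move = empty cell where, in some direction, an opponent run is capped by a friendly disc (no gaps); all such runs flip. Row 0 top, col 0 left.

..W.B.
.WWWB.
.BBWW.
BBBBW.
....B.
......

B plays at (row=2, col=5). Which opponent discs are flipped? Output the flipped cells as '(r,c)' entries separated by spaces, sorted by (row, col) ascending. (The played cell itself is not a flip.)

Dir NW: first cell 'B' (not opp) -> no flip
Dir N: first cell '.' (not opp) -> no flip
Dir NE: edge -> no flip
Dir W: opp run (2,4) (2,3) capped by B -> flip
Dir E: edge -> no flip
Dir SW: opp run (3,4), next='.' -> no flip
Dir S: first cell '.' (not opp) -> no flip
Dir SE: edge -> no flip

Answer: (2,3) (2,4)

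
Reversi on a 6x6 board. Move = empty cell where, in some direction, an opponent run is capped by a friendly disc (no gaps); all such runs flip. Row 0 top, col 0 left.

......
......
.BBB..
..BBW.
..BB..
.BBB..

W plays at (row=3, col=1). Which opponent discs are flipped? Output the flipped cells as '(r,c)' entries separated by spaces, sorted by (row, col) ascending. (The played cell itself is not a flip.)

Answer: (3,2) (3,3)

Derivation:
Dir NW: first cell '.' (not opp) -> no flip
Dir N: opp run (2,1), next='.' -> no flip
Dir NE: opp run (2,2), next='.' -> no flip
Dir W: first cell '.' (not opp) -> no flip
Dir E: opp run (3,2) (3,3) capped by W -> flip
Dir SW: first cell '.' (not opp) -> no flip
Dir S: first cell '.' (not opp) -> no flip
Dir SE: opp run (4,2) (5,3), next=edge -> no flip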